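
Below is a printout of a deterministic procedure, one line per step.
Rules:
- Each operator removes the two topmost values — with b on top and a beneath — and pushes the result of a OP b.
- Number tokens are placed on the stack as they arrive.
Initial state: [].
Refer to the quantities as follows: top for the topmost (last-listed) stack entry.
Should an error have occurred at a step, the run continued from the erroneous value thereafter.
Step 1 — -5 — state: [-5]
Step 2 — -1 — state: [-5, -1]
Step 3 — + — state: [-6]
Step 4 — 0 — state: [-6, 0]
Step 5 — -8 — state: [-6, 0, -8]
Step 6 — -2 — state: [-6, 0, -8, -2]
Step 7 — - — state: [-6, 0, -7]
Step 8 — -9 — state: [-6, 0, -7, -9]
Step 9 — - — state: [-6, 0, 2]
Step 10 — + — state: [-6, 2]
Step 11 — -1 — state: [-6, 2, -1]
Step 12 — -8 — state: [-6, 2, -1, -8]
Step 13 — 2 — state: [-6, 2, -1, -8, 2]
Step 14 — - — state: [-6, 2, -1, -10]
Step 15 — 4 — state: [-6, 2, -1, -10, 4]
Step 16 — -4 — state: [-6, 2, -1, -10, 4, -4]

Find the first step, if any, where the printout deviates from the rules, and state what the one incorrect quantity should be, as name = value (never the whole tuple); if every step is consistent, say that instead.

step 1: push -5: top = -5 -> checks out
step 2: push -1: top = -1 -> no discrepancy
step 3: -5 + -1 = -6 -> exactly as logged
step 4: push 0: top = 0 -> checks out
step 5: push -8: top = -8 -> agrees with the printout
step 6: push -2: top = -2 -> checks out
step 7: -8 - -2 = -6 -> the printout disagrees here
The audit stops at step 7: the recorded entry is wrong and should be top = -6.

step 7, top = -6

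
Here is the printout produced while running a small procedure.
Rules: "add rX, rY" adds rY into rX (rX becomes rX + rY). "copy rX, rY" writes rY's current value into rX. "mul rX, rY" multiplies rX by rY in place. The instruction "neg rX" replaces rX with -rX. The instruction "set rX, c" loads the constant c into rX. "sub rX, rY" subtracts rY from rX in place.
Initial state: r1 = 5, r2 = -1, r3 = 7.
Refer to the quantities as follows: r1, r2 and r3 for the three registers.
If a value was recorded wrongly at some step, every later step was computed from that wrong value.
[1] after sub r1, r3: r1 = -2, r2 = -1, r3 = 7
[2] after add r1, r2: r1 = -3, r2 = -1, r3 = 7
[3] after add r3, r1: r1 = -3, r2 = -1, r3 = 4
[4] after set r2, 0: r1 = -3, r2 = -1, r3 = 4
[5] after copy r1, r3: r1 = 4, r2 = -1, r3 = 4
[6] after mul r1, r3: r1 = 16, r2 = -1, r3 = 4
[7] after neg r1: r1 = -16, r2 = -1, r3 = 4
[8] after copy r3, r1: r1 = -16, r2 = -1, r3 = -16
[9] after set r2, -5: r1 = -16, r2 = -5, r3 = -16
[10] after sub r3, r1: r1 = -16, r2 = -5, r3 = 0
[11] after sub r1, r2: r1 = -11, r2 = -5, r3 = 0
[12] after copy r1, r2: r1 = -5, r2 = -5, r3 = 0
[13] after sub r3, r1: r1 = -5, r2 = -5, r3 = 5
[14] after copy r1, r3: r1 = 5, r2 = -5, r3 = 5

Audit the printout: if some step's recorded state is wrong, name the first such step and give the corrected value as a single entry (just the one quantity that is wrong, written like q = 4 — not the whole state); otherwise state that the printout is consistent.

step 1: r1 = 5 - 7 = -2 -> consistent with the printout
step 2: r1 = -2 + -1 = -3 -> no discrepancy
step 3: r3 = 7 + -3 = 4 -> in agreement
step 4: r2 = 0 -> the printout has a different value
The audit stops at step 4: the recorded entry is wrong and should be r2 = 0.

step 4, r2 = 0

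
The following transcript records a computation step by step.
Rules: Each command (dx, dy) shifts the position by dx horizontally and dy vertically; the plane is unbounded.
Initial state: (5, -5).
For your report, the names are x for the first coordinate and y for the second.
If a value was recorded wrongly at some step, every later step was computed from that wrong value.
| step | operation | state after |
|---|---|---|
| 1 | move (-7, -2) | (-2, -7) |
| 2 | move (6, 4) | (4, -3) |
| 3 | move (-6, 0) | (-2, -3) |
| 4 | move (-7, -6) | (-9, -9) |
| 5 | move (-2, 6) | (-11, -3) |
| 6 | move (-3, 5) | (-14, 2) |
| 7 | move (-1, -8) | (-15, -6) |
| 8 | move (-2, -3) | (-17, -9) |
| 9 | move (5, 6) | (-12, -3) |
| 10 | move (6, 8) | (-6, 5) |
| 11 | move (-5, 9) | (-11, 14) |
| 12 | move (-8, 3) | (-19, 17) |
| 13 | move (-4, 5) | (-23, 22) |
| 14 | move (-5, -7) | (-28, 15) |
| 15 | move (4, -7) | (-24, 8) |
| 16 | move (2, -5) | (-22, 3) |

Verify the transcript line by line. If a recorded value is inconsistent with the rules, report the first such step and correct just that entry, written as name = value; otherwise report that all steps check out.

no error

step 1: x = 5 + (-7) = -2, y = -5 + (-2) = -7 -> consistent with the transcript
step 2: x = -2 + (6) = 4, y = -7 + (4) = -3 -> confirmed correct
step 3: x = 4 + (-6) = -2, y = -3 + (0) = -3 -> same as recorded
step 4: x = -2 + (-7) = -9, y = -3 + (-6) = -9 -> verified
step 5: x = -9 + (-2) = -11, y = -9 + (6) = -3 -> agrees with the transcript
step 6: x = -11 + (-3) = -14, y = -3 + (5) = 2 -> no discrepancy
step 7: x = -14 + (-1) = -15, y = 2 + (-8) = -6 -> matches
step 8: x = -15 + (-2) = -17, y = -6 + (-3) = -9 -> verified
step 9: x = -17 + (5) = -12, y = -9 + (6) = -3 -> verified
step 10: x = -12 + (6) = -6, y = -3 + (8) = 5 -> same as recorded
step 11: x = -6 + (-5) = -11, y = 5 + (9) = 14 -> consistent with the transcript
step 12: x = -11 + (-8) = -19, y = 14 + (3) = 17 -> checks out
step 13: x = -19 + (-4) = -23, y = 17 + (5) = 22 -> agrees with the transcript
step 14: x = -23 + (-5) = -28, y = 22 + (-7) = 15 -> checks out
step 15: x = -28 + (4) = -24, y = 15 + (-7) = 8 -> checks out
step 16: x = -24 + (2) = -22, y = 8 + (-5) = 3 -> same as recorded
Each recorded entry agrees with the recomputation.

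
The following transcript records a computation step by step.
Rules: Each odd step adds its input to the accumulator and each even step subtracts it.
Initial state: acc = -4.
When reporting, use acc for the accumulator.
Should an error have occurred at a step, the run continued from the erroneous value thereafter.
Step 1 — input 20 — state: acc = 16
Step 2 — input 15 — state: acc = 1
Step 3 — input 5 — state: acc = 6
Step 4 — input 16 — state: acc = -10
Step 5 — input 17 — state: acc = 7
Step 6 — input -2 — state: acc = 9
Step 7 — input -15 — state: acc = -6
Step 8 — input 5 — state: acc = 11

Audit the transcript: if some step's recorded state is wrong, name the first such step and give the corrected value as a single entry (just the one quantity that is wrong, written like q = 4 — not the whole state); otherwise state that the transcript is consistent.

1. acc = -4 + 20 = 16 (verified)
2. acc = 16 - 15 = 1 (checks out)
3. acc = 1 + 5 = 6 (confirmed correct)
4. acc = 6 - 16 = -10 (matches)
5. acc = -10 + 17 = 7 (no discrepancy)
6. acc = 7 - -2 = 9 (no discrepancy)
7. acc = 9 + -15 = -6 (exactly as logged)
8. acc = -6 - 5 = -11 (this is not what the transcript shows)
So the first discrepancy is step 8, where the right value is acc = -11.

step 8, acc = -11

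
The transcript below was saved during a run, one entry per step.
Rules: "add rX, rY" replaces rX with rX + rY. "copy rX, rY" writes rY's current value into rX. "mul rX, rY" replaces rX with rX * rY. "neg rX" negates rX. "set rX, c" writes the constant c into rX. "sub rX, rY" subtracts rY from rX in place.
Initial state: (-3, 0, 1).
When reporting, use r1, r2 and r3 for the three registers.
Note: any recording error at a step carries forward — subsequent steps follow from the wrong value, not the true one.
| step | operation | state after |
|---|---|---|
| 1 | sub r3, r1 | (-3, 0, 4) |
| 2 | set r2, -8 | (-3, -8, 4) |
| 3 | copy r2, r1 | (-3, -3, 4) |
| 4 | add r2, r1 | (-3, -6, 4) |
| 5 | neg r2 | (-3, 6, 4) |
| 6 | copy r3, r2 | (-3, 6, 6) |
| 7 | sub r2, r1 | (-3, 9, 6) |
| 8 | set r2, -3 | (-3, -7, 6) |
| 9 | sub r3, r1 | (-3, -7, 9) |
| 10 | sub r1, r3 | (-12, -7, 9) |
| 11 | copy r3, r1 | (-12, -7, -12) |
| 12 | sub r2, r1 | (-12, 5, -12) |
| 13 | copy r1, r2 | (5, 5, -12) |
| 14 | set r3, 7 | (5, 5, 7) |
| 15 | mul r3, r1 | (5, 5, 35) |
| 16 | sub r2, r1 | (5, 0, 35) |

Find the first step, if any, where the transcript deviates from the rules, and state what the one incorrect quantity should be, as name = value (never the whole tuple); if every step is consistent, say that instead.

step 8, r2 = -3

Recomputing the run from the initial state:
step 1: r1 = -3, r2 = 0, r3 = 4
step 2: r1 = -3, r2 = -8, r3 = 4
step 3: r1 = -3, r2 = -3, r3 = 4
step 4: r1 = -3, r2 = -6, r3 = 4
step 5: r1 = -3, r2 = 6, r3 = 4
step 6: r1 = -3, r2 = 6, r3 = 6
step 7: r1 = -3, r2 = 9, r3 = 6
step 8: r1 = -3, r2 = -3, r3 = 6
step 9: r1 = -3, r2 = -3, r3 = 9
step 10: r1 = -12, r2 = -3, r3 = 9
step 11: r1 = -12, r2 = -3, r3 = -12
step 12: r1 = -12, r2 = 9, r3 = -12
step 13: r1 = 9, r2 = 9, r3 = -12
step 14: r1 = 9, r2 = 9, r3 = 7
step 15: r1 = 9, r2 = 9, r3 = 63
step 16: r1 = 9, r2 = 0, r3 = 63
The first disagreement with the transcript is at step 8, where the value should be r2 = -3.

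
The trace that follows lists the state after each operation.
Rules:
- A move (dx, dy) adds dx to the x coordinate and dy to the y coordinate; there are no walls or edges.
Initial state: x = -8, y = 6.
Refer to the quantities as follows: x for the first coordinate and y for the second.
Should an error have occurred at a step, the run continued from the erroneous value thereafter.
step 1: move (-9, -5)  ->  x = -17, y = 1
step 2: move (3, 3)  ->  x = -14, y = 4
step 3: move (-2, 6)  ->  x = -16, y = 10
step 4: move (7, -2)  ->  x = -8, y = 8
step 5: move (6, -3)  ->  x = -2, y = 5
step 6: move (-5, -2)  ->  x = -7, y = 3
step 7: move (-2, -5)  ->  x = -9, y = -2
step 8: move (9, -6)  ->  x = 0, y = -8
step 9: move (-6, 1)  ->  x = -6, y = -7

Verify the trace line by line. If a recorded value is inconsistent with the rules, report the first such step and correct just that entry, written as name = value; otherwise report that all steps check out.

step 4, x = -9

1. x = -8 + (-9) = -17, y = 6 + (-5) = 1 (verified)
2. x = -17 + (3) = -14, y = 1 + (3) = 4 (verified)
3. x = -14 + (-2) = -16, y = 4 + (6) = 10 (exactly as logged)
4. x = -16 + (7) = -9, y = 10 + (-2) = 8 (a discrepancy with the trace)
The earliest wrong entry is at step 4: it should read x = -9.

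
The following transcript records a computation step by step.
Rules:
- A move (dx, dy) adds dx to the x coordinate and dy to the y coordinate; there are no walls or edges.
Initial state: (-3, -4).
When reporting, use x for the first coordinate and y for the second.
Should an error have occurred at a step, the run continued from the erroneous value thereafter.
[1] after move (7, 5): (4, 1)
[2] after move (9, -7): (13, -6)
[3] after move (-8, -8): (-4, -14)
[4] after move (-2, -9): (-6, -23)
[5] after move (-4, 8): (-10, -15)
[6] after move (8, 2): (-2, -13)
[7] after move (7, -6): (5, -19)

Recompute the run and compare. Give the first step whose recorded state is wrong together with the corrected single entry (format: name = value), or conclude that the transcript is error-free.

step 1: x = -3 + (7) = 4, y = -4 + (5) = 1 -> agrees with the transcript
step 2: x = 4 + (9) = 13, y = 1 + (-7) = -6 -> in agreement
step 3: x = 13 + (-8) = 5, y = -6 + (-8) = -14 -> the transcript has a different value
Step 3 is the first one off; corrected, x = 5.

step 3, x = 5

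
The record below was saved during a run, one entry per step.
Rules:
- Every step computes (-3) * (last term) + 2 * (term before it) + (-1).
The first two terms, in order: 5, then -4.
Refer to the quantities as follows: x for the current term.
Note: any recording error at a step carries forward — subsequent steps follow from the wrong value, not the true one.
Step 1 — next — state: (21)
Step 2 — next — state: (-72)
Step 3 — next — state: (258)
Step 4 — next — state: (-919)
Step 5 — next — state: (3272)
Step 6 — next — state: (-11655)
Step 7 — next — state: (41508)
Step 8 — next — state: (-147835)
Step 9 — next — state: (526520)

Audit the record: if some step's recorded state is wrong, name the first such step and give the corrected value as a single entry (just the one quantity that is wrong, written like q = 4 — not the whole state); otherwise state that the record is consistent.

step 3, x = 257

1. x = -3*(-4) + (2)*(5) + (-1) = 21 (no discrepancy)
2. x = -3*(21) + (2)*(-4) + (-1) = -72 (verified)
3. x = -3*(-72) + (2)*(21) + (-1) = 257 (the entry is off here)
Step 3 is the first one off; corrected, x = 257.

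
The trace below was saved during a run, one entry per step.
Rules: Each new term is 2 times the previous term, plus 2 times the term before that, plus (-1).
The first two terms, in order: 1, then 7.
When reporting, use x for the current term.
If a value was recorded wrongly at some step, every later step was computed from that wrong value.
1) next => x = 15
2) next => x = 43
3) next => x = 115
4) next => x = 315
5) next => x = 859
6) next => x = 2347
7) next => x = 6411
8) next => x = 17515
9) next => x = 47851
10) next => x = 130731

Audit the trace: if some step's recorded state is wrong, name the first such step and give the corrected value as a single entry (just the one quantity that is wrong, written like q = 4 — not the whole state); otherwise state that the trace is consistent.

no error

1. x = 2*(7) + (2)*(1) + (-1) = 15 (confirmed correct)
2. x = 2*(15) + (2)*(7) + (-1) = 43 (consistent with the trace)
3. x = 2*(43) + (2)*(15) + (-1) = 115 (in agreement)
4. x = 2*(115) + (2)*(43) + (-1) = 315 (exactly as logged)
5. x = 2*(315) + (2)*(115) + (-1) = 859 (consistent with the trace)
6. x = 2*(859) + (2)*(315) + (-1) = 2347 (same as recorded)
7. x = 2*(2347) + (2)*(859) + (-1) = 6411 (agrees with the trace)
8. x = 2*(6411) + (2)*(2347) + (-1) = 17515 (in agreement)
9. x = 2*(17515) + (2)*(6411) + (-1) = 47851 (confirmed correct)
10. x = 2*(47851) + (2)*(17515) + (-1) = 130731 (confirmed correct)
The whole run recomputes cleanly — no discrepancies.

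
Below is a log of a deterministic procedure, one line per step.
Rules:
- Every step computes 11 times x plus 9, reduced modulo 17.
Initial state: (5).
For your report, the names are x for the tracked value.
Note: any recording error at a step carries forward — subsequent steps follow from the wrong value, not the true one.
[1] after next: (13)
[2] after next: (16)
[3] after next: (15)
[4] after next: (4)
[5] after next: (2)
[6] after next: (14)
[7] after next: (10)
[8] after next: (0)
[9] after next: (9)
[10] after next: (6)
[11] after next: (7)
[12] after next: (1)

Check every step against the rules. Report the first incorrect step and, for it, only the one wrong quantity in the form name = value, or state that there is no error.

no error

Recomputing the run from the initial state:
step 1: x = 13
step 2: x = 16
step 3: x = 15
step 4: x = 4
step 5: x = 2
step 6: x = 14
step 7: x = 10
step 8: x = 0
step 9: x = 9
step 10: x = 6
step 11: x = 7
step 12: x = 1
This matches the log at every step.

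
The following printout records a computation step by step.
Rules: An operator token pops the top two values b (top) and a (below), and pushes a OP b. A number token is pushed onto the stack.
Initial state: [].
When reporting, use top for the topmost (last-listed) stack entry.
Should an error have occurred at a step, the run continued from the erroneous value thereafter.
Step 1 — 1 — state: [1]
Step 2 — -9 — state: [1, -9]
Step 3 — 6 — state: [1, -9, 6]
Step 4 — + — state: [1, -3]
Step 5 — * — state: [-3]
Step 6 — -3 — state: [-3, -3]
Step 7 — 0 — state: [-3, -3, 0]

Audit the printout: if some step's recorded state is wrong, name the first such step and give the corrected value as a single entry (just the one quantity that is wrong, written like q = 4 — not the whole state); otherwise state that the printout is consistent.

Step 1: push 1: top = 1 — no discrepancy.
Step 2: push -9: top = -9 — same as recorded.
Step 3: push 6: top = 6 — matches.
Step 4: -9 + 6 = -3 — exactly as logged.
Step 5: 1 * -3 = -3 — in agreement.
Step 6: push -3: top = -3 — agrees with the printout.
Step 7: push 0: top = 0 — exactly as logged.
Nothing is out of place; the run is error-free.

no error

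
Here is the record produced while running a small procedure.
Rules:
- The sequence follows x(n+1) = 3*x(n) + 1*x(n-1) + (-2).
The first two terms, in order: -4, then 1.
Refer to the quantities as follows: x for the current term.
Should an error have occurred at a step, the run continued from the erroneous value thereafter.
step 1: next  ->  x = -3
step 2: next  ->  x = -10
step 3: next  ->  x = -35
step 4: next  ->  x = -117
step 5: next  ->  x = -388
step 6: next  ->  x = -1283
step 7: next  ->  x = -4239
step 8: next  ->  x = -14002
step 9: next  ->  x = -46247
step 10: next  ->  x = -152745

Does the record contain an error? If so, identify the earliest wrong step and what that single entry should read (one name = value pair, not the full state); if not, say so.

no error

1. x = 3*(1) + (1)*(-4) + (-2) = -3 (exactly as logged)
2. x = 3*(-3) + (1)*(1) + (-2) = -10 (consistent with the record)
3. x = 3*(-10) + (1)*(-3) + (-2) = -35 (confirmed correct)
4. x = 3*(-35) + (1)*(-10) + (-2) = -117 (matches)
5. x = 3*(-117) + (1)*(-35) + (-2) = -388 (no discrepancy)
6. x = 3*(-388) + (1)*(-117) + (-2) = -1283 (exactly as logged)
7. x = 3*(-1283) + (1)*(-388) + (-2) = -4239 (matches)
8. x = 3*(-4239) + (1)*(-1283) + (-2) = -14002 (consistent with the record)
9. x = 3*(-14002) + (1)*(-4239) + (-2) = -46247 (consistent with the record)
10. x = 3*(-46247) + (1)*(-14002) + (-2) = -152745 (no discrepancy)
The recomputation confirms every line.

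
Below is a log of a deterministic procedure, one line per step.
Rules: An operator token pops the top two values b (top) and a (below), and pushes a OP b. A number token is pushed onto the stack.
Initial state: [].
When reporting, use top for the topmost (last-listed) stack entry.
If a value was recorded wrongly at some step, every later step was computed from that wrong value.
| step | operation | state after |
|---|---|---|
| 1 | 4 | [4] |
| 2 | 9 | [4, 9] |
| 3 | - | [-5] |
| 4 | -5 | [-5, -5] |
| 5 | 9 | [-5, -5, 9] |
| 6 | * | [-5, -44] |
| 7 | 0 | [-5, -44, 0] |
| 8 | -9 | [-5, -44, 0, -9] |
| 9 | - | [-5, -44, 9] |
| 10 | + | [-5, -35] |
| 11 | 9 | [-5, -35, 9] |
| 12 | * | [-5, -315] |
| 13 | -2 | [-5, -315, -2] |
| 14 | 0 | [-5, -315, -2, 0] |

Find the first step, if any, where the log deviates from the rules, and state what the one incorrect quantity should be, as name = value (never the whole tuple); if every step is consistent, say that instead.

Recomputing the run from the initial state:
step 1: [4]
step 2: [4, 9]
step 3: [-5]
step 4: [-5, -5]
step 5: [-5, -5, 9]
step 6: [-5, -45]
step 7: [-5, -45, 0]
step 8: [-5, -45, 0, -9]
step 9: [-5, -45, 9]
step 10: [-5, -36]
step 11: [-5, -36, 9]
step 12: [-5, -324]
step 13: [-5, -324, -2]
step 14: [-5, -324, -2, 0]
The first disagreement with the log is at step 6, where the value should be top = -45.

step 6, top = -45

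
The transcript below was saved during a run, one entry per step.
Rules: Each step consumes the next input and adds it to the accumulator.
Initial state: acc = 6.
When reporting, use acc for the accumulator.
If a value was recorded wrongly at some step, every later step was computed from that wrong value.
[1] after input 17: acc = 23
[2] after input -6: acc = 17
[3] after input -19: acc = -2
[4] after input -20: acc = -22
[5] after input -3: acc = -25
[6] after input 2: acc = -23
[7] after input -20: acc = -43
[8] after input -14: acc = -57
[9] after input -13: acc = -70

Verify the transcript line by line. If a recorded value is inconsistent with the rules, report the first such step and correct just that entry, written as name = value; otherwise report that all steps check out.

no error

Step 1: acc = 6 + 17 = 23 — consistent with the transcript.
Step 2: acc = 23 + -6 = 17 — no discrepancy.
Step 3: acc = 17 + -19 = -2 — in agreement.
Step 4: acc = -2 + -20 = -22 — no discrepancy.
Step 5: acc = -22 + -3 = -25 — consistent with the transcript.
Step 6: acc = -25 + 2 = -23 — same as recorded.
Step 7: acc = -23 + -20 = -43 — agrees with the transcript.
Step 8: acc = -43 + -14 = -57 — in agreement.
Step 9: acc = -57 + -13 = -70 — no discrepancy.
All entries verified; no error found.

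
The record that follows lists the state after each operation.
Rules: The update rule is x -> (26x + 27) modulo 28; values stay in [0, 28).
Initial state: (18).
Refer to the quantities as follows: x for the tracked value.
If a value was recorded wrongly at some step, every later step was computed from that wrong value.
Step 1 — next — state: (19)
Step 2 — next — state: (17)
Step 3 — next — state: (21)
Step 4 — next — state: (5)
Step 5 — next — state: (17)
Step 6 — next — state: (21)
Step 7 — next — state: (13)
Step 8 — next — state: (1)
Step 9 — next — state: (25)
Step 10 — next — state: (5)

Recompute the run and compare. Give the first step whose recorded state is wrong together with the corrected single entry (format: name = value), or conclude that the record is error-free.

step 4, x = 13

Recomputing the run from the initial state:
step 1: x = 19
step 2: x = 17
step 3: x = 21
step 4: x = 13
step 5: x = 1
step 6: x = 25
step 7: x = 5
step 8: x = 17
step 9: x = 21
step 10: x = 13
The first disagreement with the record is at step 4, where the value should be x = 13.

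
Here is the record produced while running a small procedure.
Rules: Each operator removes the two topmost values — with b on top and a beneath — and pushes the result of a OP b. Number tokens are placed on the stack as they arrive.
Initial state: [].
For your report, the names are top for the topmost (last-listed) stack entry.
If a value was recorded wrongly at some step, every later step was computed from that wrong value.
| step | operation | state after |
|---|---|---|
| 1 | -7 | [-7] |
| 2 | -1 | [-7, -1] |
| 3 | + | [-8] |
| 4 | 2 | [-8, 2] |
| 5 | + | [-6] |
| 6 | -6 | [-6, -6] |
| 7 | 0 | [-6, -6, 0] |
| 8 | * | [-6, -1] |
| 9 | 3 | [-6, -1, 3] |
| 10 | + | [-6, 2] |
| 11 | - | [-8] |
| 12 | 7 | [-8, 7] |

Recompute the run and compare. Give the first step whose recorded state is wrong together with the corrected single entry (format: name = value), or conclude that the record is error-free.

step 8, top = 0

1. push -7: top = -7 (matches)
2. push -1: top = -1 (exactly as logged)
3. -7 + -1 = -8 (matches)
4. push 2: top = 2 (same as recorded)
5. -8 + 2 = -6 (checks out)
6. push -6: top = -6 (in agreement)
7. push 0: top = 0 (no discrepancy)
8. -6 * 0 = 0 (the record disagrees here)
First incorrect step: 8; the correct value is top = 0.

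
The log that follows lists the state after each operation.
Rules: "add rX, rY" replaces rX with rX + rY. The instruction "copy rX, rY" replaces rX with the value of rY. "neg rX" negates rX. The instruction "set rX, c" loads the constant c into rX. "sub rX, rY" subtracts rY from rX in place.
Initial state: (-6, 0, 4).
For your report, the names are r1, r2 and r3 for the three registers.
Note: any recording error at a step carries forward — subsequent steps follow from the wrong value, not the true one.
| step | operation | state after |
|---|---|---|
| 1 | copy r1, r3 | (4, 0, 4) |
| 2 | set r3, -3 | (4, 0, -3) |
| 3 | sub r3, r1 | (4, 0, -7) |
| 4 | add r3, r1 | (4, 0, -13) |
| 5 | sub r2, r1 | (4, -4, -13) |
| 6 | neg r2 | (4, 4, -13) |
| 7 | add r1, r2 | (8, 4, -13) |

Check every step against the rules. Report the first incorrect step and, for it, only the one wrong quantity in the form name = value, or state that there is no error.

step 4, r3 = -3

1. r1 = 4 (confirmed correct)
2. r3 = -3 (same as recorded)
3. r3 = -3 - 4 = -7 (no discrepancy)
4. r3 = -7 + 4 = -3 (not what was recorded)
The earliest wrong entry is at step 4: it should read r3 = -3.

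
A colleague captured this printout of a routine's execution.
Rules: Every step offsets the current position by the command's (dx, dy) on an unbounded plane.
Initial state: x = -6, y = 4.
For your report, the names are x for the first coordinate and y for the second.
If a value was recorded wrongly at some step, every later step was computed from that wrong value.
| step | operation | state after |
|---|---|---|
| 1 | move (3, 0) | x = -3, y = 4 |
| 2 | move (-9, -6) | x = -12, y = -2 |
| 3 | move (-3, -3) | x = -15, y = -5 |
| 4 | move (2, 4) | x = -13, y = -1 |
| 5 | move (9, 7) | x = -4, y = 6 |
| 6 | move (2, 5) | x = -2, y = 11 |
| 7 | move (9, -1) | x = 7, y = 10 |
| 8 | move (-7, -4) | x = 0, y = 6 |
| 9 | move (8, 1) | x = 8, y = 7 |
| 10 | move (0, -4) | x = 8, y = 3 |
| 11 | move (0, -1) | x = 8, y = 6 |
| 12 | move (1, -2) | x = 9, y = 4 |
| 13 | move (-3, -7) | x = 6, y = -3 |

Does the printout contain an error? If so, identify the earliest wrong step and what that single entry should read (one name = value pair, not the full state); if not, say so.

step 11, y = 2

step 1: x = -6 + (3) = -3, y = 4 + (0) = 4 -> checks out
step 2: x = -3 + (-9) = -12, y = 4 + (-6) = -2 -> consistent with the printout
step 3: x = -12 + (-3) = -15, y = -2 + (-3) = -5 -> consistent with the printout
step 4: x = -15 + (2) = -13, y = -5 + (4) = -1 -> agrees with the printout
step 5: x = -13 + (9) = -4, y = -1 + (7) = 6 -> no discrepancy
step 6: x = -4 + (2) = -2, y = 6 + (5) = 11 -> same as recorded
step 7: x = -2 + (9) = 7, y = 11 + (-1) = 10 -> no discrepancy
step 8: x = 7 + (-7) = 0, y = 10 + (-4) = 6 -> consistent with the printout
step 9: x = 0 + (8) = 8, y = 6 + (1) = 7 -> matches
step 10: x = 8 + (0) = 8, y = 7 + (-4) = 3 -> exactly as logged
step 11: x = 8 + (0) = 8, y = 3 + (-1) = 2 -> the printout has a different value
That makes step 11 the first incorrect line — y = 2 is what it should show.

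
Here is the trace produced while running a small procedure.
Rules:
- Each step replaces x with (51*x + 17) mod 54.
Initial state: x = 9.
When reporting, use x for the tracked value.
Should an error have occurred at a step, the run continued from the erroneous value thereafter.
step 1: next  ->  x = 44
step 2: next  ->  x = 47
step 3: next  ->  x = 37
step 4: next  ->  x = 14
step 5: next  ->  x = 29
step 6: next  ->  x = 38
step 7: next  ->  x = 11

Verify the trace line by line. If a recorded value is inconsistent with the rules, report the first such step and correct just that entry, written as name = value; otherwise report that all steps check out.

step 3, x = 38

1. x = (51*9 + 17) mod 54 = 44 (agrees with the trace)
2. x = (51*44 + 17) mod 54 = 47 (consistent with the trace)
3. x = (51*47 + 17) mod 54 = 38 (the trace disagrees here)
Conclusion: step 3 carries the first error; the entry should be x = 38.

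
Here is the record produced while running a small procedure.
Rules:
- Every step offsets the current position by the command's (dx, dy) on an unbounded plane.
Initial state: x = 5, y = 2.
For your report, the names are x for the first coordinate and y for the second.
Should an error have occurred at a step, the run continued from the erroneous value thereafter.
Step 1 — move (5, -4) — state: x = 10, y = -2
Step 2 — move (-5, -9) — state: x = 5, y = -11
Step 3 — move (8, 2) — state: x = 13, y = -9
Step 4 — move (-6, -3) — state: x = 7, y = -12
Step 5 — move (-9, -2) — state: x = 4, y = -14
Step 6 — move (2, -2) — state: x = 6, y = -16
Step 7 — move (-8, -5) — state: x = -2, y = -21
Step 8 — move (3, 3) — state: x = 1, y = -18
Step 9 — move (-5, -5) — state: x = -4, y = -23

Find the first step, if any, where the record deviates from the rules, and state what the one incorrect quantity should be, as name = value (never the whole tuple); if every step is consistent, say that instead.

1. x = 5 + (5) = 10, y = 2 + (-4) = -2 (consistent with the record)
2. x = 10 + (-5) = 5, y = -2 + (-9) = -11 (matches)
3. x = 5 + (8) = 13, y = -11 + (2) = -9 (in agreement)
4. x = 13 + (-6) = 7, y = -9 + (-3) = -12 (same as recorded)
5. x = 7 + (-9) = -2, y = -12 + (-2) = -14 (the record disagrees here)
Conclusion: step 5 carries the first error; the entry should be x = -2.

step 5, x = -2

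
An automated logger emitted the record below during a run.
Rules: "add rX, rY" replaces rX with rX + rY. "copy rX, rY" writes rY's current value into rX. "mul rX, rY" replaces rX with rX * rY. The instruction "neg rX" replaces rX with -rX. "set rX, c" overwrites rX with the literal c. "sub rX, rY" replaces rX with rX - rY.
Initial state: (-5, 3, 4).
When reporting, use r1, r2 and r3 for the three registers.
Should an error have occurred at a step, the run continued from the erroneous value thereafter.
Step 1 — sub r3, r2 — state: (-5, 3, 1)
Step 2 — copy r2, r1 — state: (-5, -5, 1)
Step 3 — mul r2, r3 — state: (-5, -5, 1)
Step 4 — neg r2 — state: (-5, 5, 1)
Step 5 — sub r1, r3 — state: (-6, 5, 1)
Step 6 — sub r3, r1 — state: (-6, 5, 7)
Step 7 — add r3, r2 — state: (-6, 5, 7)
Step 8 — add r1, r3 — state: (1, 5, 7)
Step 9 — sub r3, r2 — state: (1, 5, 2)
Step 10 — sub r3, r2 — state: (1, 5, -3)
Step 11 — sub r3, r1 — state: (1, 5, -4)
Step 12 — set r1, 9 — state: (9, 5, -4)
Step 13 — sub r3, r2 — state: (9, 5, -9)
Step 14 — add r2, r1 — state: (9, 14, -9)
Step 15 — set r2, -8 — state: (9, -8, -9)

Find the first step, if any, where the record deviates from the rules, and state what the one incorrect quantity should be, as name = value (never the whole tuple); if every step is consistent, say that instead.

1. r3 = 4 - 3 = 1 (verified)
2. r2 = -5 (in agreement)
3. r2 = -5 * 1 = -5 (no discrepancy)
4. r2 = -(-5) = 5 (consistent with the record)
5. r1 = -5 - 1 = -6 (confirmed correct)
6. r3 = 1 - -6 = 7 (matches)
7. r3 = 7 + 5 = 12 (this is not what the record shows)
First deviation found at step 7; the corrected entry is r3 = 12.

step 7, r3 = 12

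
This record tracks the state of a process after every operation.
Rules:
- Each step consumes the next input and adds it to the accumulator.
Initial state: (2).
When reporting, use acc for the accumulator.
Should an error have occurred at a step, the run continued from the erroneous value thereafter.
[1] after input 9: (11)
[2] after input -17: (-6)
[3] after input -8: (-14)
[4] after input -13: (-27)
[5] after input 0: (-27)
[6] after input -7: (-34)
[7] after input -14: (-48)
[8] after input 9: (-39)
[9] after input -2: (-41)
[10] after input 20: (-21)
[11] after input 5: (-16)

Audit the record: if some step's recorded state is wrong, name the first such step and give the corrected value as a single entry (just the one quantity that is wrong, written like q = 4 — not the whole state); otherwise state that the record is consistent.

1. acc = 2 + 9 = 11 (matches)
2. acc = 11 + -17 = -6 (exactly as logged)
3. acc = -6 + -8 = -14 (checks out)
4. acc = -14 + -13 = -27 (in agreement)
5. acc = -27 + 0 = -27 (agrees with the record)
6. acc = -27 + -7 = -34 (confirmed correct)
7. acc = -34 + -14 = -48 (no discrepancy)
8. acc = -48 + 9 = -39 (agrees with the record)
9. acc = -39 + -2 = -41 (in agreement)
10. acc = -41 + 20 = -21 (verified)
11. acc = -21 + 5 = -16 (confirmed correct)
No step deviates from the rules.

no error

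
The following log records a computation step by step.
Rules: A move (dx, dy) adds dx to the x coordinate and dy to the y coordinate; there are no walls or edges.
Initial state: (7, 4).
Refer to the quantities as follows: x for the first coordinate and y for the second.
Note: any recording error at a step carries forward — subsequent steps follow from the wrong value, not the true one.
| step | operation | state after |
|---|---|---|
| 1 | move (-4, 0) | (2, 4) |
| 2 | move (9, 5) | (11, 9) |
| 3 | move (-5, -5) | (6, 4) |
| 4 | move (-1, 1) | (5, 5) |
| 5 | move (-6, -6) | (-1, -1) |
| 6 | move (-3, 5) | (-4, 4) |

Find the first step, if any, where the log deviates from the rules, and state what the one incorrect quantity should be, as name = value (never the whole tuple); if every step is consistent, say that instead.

step 1, x = 3

Step 1: x = 7 + (-4) = 3, y = 4 + (0) = 4 — the log has a different value.
The audit stops at step 1: the recorded entry is wrong and should be x = 3.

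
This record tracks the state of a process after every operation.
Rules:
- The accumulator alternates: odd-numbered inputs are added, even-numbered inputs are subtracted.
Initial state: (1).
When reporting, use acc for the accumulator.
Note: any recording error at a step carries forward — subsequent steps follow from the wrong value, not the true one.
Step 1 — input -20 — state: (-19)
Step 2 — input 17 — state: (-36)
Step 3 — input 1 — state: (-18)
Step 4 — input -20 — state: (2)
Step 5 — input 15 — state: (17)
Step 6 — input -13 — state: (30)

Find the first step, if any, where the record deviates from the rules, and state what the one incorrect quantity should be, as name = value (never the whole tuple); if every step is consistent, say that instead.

1. acc = 1 + -20 = -19 (checks out)
2. acc = -19 - 17 = -36 (confirmed correct)
3. acc = -36 + 1 = -35 (the record disagrees here)
Step 3 is the first one off; corrected, acc = -35.

step 3, acc = -35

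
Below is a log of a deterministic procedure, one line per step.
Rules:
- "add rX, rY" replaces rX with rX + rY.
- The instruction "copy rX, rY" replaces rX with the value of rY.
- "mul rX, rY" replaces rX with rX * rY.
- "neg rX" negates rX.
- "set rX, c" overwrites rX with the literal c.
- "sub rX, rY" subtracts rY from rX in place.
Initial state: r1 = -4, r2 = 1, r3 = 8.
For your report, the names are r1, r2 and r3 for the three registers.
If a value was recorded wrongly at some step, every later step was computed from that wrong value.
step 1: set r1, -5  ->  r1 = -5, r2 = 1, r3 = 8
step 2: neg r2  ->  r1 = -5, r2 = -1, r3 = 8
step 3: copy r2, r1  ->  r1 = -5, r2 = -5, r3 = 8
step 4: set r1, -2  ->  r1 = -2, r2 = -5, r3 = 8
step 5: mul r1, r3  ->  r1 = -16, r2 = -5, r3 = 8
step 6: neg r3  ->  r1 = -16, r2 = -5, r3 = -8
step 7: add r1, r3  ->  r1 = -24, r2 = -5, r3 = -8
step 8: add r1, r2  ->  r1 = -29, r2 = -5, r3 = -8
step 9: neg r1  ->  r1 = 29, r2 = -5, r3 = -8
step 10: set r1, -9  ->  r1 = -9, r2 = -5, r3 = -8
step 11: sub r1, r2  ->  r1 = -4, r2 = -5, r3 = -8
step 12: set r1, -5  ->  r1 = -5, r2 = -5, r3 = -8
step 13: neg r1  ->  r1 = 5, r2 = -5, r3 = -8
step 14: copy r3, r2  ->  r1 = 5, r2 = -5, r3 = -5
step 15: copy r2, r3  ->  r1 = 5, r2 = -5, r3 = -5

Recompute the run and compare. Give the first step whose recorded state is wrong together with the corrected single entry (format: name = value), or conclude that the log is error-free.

no error

step 1: r1 = -5 -> consistent with the log
step 2: r2 = -(1) = -1 -> consistent with the log
step 3: r2 = -5 -> agrees with the log
step 4: r1 = -2 -> exactly as logged
step 5: r1 = -2 * 8 = -16 -> verified
step 6: r3 = -(8) = -8 -> same as recorded
step 7: r1 = -16 + -8 = -24 -> in agreement
step 8: r1 = -24 + -5 = -29 -> no discrepancy
step 9: r1 = -(-29) = 29 -> same as recorded
step 10: r1 = -9 -> verified
step 11: r1 = -9 - -5 = -4 -> same as recorded
step 12: r1 = -5 -> confirmed correct
step 13: r1 = -(-5) = 5 -> checks out
step 14: r3 = -5 -> matches
step 15: r2 = -5 -> same as recorded
The recomputation confirms every line.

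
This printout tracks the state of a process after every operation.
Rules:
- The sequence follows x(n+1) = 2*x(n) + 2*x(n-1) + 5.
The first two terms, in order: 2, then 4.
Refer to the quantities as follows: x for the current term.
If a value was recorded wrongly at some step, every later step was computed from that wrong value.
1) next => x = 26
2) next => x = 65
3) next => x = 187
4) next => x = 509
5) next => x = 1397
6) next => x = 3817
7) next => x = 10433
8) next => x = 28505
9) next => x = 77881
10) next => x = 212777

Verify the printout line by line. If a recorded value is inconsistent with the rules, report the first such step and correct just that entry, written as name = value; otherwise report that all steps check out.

1. x = 2*(4) + (2)*(2) + (5) = 17 (the printout has a different value)
First deviation found at step 1; the corrected entry is x = 17.

step 1, x = 17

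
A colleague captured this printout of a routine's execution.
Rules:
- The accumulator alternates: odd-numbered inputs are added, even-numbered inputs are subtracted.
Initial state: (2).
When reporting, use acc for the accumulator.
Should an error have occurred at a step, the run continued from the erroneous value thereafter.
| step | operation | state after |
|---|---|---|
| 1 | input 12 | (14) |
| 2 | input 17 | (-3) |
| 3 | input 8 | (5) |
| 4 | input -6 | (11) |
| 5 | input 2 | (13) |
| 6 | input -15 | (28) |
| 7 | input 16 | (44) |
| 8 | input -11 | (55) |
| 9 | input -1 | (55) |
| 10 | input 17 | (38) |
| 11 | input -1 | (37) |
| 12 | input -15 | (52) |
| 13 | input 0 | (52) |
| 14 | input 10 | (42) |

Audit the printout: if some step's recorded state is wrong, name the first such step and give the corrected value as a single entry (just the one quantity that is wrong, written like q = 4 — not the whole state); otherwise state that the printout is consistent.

step 9, acc = 54

Recomputing the run from the initial state:
step 1: acc = 14
step 2: acc = -3
step 3: acc = 5
step 4: acc = 11
step 5: acc = 13
step 6: acc = 28
step 7: acc = 44
step 8: acc = 55
step 9: acc = 54
step 10: acc = 37
step 11: acc = 36
step 12: acc = 51
step 13: acc = 51
step 14: acc = 41
The first disagreement with the printout is at step 9, where the value should be acc = 54.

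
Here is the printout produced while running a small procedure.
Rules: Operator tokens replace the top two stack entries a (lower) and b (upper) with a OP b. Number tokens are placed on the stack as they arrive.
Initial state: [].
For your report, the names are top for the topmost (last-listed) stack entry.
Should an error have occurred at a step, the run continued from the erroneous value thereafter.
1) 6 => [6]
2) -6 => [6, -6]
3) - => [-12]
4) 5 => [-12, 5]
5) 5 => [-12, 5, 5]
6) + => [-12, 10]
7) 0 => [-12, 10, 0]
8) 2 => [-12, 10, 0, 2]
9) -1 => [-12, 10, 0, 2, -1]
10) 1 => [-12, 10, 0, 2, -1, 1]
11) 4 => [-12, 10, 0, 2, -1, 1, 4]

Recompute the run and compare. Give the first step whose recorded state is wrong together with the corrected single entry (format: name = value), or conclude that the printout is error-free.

step 3, top = 12

1. push 6: top = 6 (verified)
2. push -6: top = -6 (confirmed correct)
3. 6 - -6 = 12 (a discrepancy with the printout)
Step 3 is the first one off; corrected, top = 12.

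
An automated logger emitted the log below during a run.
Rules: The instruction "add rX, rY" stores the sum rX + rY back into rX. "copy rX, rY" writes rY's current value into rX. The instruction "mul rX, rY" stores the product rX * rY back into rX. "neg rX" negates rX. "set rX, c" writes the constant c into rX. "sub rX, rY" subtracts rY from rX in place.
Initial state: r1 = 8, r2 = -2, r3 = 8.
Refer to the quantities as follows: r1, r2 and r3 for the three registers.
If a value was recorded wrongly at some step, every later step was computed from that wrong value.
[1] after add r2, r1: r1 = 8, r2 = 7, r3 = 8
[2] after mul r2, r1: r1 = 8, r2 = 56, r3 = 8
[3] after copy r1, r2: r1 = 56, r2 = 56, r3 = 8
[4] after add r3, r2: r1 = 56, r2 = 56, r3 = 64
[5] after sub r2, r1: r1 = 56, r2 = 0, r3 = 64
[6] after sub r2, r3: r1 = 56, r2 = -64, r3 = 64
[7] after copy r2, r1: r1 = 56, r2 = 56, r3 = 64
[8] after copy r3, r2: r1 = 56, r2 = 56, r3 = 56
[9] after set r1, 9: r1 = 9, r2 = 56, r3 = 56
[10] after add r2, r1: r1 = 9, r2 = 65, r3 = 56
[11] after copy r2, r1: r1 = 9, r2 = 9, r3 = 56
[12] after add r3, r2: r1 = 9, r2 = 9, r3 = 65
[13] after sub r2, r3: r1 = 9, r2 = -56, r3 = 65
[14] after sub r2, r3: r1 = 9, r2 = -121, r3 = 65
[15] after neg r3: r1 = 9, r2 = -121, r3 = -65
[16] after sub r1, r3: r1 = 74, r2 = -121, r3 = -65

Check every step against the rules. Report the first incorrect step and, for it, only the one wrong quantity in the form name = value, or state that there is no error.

step 1, r2 = 6

Recomputing the run from the initial state:
step 1: r1 = 8, r2 = 6, r3 = 8
step 2: r1 = 8, r2 = 48, r3 = 8
step 3: r1 = 48, r2 = 48, r3 = 8
step 4: r1 = 48, r2 = 48, r3 = 56
step 5: r1 = 48, r2 = 0, r3 = 56
step 6: r1 = 48, r2 = -56, r3 = 56
step 7: r1 = 48, r2 = 48, r3 = 56
step 8: r1 = 48, r2 = 48, r3 = 48
step 9: r1 = 9, r2 = 48, r3 = 48
step 10: r1 = 9, r2 = 57, r3 = 48
step 11: r1 = 9, r2 = 9, r3 = 48
step 12: r1 = 9, r2 = 9, r3 = 57
step 13: r1 = 9, r2 = -48, r3 = 57
step 14: r1 = 9, r2 = -105, r3 = 57
step 15: r1 = 9, r2 = -105, r3 = -57
step 16: r1 = 66, r2 = -105, r3 = -57
The first disagreement with the log is at step 1, where the value should be r2 = 6.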